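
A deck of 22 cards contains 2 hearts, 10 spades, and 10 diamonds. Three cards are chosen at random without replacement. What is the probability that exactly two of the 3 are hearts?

1/77

One ordering (hearts drawn first) has probability 2/22 × 1/21 × 20/20 = 40/9240 = 1/231.
There are C(3,2) = 3 such orderings, each equally likely, so P = 3 × 1/231 = 1/77.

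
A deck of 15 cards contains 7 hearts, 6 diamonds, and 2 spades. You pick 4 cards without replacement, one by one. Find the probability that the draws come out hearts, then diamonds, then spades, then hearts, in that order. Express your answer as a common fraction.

Chain rule:
P = 7/15 × 6/14 × 2/13 × 6/12 = 504/32760 = 1/65.

1/65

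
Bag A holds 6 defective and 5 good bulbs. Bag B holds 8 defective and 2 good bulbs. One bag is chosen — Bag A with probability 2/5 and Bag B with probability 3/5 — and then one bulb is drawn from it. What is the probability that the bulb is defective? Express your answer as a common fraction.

From Bag A: P(defective) = 6/11.
From Bag B: P(defective) = 8/10.
Total probability = (2/5)(6/11) + (3/5)(8/10) = 192/275.

192/275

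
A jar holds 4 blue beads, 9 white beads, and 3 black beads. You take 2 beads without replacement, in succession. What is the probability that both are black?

1/40

P = 3/16 × 2/15 = 6/240 = 1/40.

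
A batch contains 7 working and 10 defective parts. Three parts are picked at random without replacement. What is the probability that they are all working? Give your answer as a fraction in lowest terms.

7/136

P = 7/17 × 6/16 × 5/15 = 210/4080 = 7/136.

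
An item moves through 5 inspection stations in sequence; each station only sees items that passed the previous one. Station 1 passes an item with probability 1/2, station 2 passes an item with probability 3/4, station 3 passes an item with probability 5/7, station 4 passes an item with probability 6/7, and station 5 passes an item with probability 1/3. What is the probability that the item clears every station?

15/196

Each stage is reached only if all earlier stages succeed, so
P = 1/2 × 3/4 × 5/7 × 6/7 × 1/3 = 90/1176 = 15/196.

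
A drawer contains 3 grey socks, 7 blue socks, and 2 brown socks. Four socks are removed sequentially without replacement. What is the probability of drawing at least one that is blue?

P(no blue) = 5/12 × 4/11 × 3/10 × 2/9 = 120/11880 = 1/99.
P(at least one) = 1 − 1/99 = 98/99.

98/99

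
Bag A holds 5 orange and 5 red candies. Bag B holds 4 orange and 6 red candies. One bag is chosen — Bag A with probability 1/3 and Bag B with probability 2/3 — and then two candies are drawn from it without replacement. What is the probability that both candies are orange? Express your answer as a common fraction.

22/135

From Bag A: P(both orange) = (5/10)(4/9) = 2/9.
From Bag B: P(both orange) = (4/10)(3/9) = 2/15.
Total probability = (1/3)(2/9) + (2/3)(2/15) = 22/135.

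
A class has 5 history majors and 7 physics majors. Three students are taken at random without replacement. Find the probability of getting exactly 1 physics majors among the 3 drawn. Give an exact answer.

7/22

One ordering (a physics major drawn first) has probability 7/12 × 5/11 × 4/10 = 140/1320 = 7/66.
There are C(3,1) = 3 such orderings, each equally likely, so P = 3 × 7/66 = 7/22.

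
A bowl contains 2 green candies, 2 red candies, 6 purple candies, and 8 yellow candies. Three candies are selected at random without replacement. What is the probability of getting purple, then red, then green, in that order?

Each draw changes the counts, so multiply the conditional probabilities along the sequence:
P = 6/18 × 2/17 × 2/16 = 24/4896 = 1/204.

1/204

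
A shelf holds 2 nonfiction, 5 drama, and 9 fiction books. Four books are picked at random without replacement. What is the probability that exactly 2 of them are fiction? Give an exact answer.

27/65

One ordering (fiction drawn first) has probability 9/16 × 8/15 × 7/14 × 6/13 = 3024/43680 = 9/130.
There are C(4,2) = 6 such orderings, each equally likely, so P = 6 × 9/130 = 27/65.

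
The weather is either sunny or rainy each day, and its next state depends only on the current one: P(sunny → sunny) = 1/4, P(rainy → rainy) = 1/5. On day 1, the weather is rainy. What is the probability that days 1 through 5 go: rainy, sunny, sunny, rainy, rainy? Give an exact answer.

3/100

Day 1 is given. For each transition, use the conditional probability from the current state:
P(sunny | rainy) = 4/5; P(sunny | sunny) = 1/4; P(rainy | sunny) = 3/4; P(rainy | rainy) = 1/5.
P = 4/5 × 1/4 × 3/4 × 1/5 = 12/400 = 3/100.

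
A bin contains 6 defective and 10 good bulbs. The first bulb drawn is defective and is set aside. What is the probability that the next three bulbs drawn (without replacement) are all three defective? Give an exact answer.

With the first bulb removed, 5 defective remain out of 15.
P = 5/15 × 4/14 × 3/13 = 60/2730 = 2/91.

2/91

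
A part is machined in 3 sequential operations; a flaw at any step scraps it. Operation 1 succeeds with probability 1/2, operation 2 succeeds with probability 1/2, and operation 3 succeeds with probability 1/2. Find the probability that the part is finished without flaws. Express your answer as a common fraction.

1/8

Multiplying along the chain,
P = 1/2 × 1/2 × 1/2 = 1/8.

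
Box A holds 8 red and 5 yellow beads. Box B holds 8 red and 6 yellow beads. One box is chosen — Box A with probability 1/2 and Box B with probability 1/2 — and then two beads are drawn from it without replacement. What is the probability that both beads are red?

From Box A: P(both red) = (8/13)(7/12) = 14/39.
From Box B: P(both red) = (8/14)(7/13) = 4/13.
Total probability = (1/2)(14/39) + (1/2)(4/13) = 1/3.

1/3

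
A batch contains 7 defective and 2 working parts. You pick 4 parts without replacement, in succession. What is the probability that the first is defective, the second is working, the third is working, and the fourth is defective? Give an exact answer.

Each draw changes the counts, so multiply the conditional probabilities along the sequence:
P = 7/9 × 2/8 × 1/7 × 6/6 = 84/3024 = 1/36.

1/36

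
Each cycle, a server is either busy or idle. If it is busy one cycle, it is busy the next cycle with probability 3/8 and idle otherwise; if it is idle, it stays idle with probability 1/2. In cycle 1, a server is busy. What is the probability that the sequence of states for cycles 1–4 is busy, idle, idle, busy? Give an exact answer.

5/32

Cycle 1 is given. For each transition, use the conditional probability from the current state:
P(idle | busy) = 5/8; P(idle | idle) = 1/2; P(busy | idle) = 1/2.
P = 5/8 × 1/2 × 1/2 = 5/32.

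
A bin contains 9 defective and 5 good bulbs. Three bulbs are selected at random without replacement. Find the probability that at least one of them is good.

10/13

P(no good) = 9/14 × 8/13 × 7/12 = 504/2184 = 3/13.
P(at least one) = 1 − 3/13 = 10/13.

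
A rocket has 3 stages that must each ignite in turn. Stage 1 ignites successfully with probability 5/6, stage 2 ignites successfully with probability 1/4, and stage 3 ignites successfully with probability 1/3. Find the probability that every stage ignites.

5/72

Multiplying along the chain,
P = 5/6 × 1/4 × 1/3 = 5/72.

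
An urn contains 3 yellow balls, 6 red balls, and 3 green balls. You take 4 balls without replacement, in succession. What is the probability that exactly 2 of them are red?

One ordering (red drawn first) has probability 6/12 × 5/11 × 6/10 × 5/9 = 900/11880 = 5/66.
There are C(4,2) = 6 such orderings, each equally likely, so P = 6 × 5/66 = 5/11.

5/11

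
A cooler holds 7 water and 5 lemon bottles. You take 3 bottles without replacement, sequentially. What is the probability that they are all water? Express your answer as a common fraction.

P(all water) = 7/12 × 6/11 × 5/10 = 210/1320 = 7/44.

7/44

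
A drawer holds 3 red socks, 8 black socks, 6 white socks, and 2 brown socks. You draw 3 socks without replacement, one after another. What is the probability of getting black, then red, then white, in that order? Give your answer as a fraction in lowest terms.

Multiply the probability of each draw given the previous ones:
P = 8/19 × 3/18 × 6/17 = 144/5814 = 8/323.

8/323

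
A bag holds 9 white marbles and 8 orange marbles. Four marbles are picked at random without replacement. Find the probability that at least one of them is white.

P(no white) = 8/17 × 7/16 × 6/15 × 5/14 = 1680/57120 = 1/34.
P(at least one) = 1 − 1/34 = 33/34.

33/34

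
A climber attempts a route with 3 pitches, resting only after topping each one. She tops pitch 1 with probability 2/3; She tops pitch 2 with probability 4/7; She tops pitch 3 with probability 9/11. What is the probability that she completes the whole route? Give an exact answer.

24/77

Multiplying along the chain,
P = 2/3 × 4/7 × 9/11 = 72/231 = 24/77.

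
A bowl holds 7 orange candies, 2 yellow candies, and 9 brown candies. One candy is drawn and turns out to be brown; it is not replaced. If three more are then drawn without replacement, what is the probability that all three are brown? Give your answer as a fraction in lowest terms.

7/85

After the first draw, 8 of the remaining 17 candies are brown.
P = 8/17 × 7/16 × 6/15 = 336/4080 = 7/85.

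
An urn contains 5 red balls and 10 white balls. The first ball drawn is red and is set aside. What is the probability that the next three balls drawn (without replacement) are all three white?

30/91

With the first ball removed, 10 white remain out of 14.
P = 10/14 × 9/13 × 8/12 = 720/2184 = 30/91.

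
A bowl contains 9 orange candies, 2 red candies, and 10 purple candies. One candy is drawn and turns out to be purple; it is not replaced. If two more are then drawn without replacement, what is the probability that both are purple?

18/95

With the first candy removed, 9 purple remain out of 20.
P = 9/20 × 8/19 = 72/380 = 18/95.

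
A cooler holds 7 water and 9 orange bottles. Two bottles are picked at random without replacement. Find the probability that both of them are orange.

P = 9/16 × 8/15 = 72/240 = 3/10.

3/10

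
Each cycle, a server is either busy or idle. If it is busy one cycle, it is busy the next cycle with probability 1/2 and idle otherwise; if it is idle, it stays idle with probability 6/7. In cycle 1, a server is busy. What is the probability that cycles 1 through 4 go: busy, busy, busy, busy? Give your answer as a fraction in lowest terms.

Cycle 1 is given. For each transition, use the conditional probability from the current state:
P(busy | busy) = 1/2; P(busy | busy) = 1/2; P(busy | busy) = 1/2.
P = 1/2 × 1/2 × 1/2 = 1/8.

1/8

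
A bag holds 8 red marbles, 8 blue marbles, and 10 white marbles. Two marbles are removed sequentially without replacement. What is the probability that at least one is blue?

P(no blue) = 18/26 × 17/25 = 306/650 = 153/325.
P(at least one) = 1 − 153/325 = 172/325.

172/325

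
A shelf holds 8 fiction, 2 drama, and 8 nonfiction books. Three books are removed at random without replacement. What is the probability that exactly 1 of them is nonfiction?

One ordering (nonfiction drawn first) has probability 8/18 × 10/17 × 9/16 = 720/4896 = 5/34.
There are C(3,1) = 3 such orderings, each equally likely, so P = 3 × 5/34 = 15/34.

15/34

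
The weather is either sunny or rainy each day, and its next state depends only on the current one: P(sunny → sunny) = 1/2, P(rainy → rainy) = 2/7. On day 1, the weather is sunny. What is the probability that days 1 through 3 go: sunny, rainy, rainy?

1/7

Day 1 is given. For each transition, use the conditional probability from the current state:
P(rainy | sunny) = 1/2; P(rainy | rainy) = 2/7.
P = 1/2 × 2/7 = 2/14 = 1/7.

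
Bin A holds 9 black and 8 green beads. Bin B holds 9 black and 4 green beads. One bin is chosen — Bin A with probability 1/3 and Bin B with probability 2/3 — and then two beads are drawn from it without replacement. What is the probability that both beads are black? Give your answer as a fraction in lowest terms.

From Bin A: P(both black) = (9/17)(8/16) = 9/34.
From Bin B: P(both black) = (9/13)(8/12) = 6/13.
Total probability = (1/3)(9/34) + (2/3)(6/13) = 175/442.

175/442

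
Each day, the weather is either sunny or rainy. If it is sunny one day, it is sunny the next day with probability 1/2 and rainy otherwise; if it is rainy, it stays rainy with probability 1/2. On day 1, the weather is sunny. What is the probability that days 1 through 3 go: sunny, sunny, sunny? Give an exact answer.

Day 1 is given. For each transition, use the conditional probability from the current state:
P(sunny | sunny) = 1/2; P(sunny | sunny) = 1/2.
P = 1/2 × 1/2 = 1/4.

1/4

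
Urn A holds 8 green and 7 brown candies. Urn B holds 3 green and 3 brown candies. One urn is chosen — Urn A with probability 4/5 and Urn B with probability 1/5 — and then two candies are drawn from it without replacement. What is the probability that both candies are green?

19/75

From Urn A: P(both green) = (8/15)(7/14) = 4/15.
From Urn B: P(both green) = (3/6)(2/5) = 1/5.
Total probability = (4/5)(4/15) + (1/5)(1/5) = 19/75.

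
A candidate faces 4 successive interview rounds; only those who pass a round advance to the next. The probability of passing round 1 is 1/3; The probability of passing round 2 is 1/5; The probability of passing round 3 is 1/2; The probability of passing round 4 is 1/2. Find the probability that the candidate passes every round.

Multiplying along the chain,
P = 1/3 × 1/5 × 1/2 × 1/2 = 1/60.

1/60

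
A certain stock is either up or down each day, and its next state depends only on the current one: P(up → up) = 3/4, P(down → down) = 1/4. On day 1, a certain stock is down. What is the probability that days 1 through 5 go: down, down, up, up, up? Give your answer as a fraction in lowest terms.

27/256

Day 1 is given. For each transition, use the conditional probability from the current state:
P(down | down) = 1/4; P(up | down) = 3/4; P(up | up) = 3/4; P(up | up) = 3/4.
P = 1/4 × 3/4 × 3/4 × 3/4 = 27/256.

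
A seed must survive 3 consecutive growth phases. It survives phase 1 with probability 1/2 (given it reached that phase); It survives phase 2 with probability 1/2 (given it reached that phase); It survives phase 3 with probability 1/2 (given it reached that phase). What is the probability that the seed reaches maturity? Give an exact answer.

1/8

Multiplying along the chain,
P = 1/2 × 1/2 × 1/2 = 1/8.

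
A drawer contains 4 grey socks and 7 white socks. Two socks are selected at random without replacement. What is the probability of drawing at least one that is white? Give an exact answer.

49/55

P(no white) = 4/11 × 3/10 = 12/110 = 6/55.
P(at least one) = 1 − 6/55 = 49/55.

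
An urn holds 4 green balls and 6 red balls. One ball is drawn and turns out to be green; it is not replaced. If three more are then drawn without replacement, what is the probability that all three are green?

With the first ball removed, 3 green remain out of 9.
P = 3/9 × 2/8 × 1/7 = 6/504 = 1/84.

1/84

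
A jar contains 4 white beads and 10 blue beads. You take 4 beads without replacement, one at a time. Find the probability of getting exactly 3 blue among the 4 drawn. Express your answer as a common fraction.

480/1001

One ordering (blue drawn first) has probability 10/14 × 9/13 × 8/12 × 4/11 = 2880/24024 = 120/1001.
There are C(4,3) = 4 such orderings, each equally likely, so P = 4 × 120/1001 = 480/1001.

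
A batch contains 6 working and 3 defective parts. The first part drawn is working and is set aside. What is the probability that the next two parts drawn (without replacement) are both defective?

With the first part removed, 3 defective remain out of 8.
P = 3/8 × 2/7 = 6/56 = 3/28.

3/28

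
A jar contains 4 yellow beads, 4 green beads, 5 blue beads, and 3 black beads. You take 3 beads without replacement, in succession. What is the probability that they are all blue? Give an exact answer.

P(every draw is blue) = 5/16 × 4/15 × 3/14 = 60/3360 = 1/56.

1/56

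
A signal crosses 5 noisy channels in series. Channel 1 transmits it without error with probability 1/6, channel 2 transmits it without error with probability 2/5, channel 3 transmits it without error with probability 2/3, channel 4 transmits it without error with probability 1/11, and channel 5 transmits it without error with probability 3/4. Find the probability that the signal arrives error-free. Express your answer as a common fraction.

1/330

Multiplying along the chain,
P = 1/6 × 2/5 × 2/3 × 1/11 × 3/4 = 12/3960 = 1/330.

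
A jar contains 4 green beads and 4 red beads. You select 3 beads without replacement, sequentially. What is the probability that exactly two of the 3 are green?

3/7

One ordering (green drawn first) has probability 4/8 × 3/7 × 4/6 = 48/336 = 1/7.
There are C(3,2) = 3 such orderings, each equally likely, so P = 3 × 1/7 = 3/7.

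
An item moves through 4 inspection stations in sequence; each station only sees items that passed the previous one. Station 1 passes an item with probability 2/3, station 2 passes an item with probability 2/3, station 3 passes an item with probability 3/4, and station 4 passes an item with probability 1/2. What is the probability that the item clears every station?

Each stage is reached only if all earlier stages succeed, so
P = 2/3 × 2/3 × 3/4 × 1/2 = 12/72 = 1/6.

1/6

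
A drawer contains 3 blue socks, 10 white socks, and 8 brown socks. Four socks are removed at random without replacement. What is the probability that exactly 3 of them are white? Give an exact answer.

88/399

One ordering (white drawn first) has probability 10/21 × 9/20 × 8/19 × 11/18 = 7920/143640 = 22/399.
There are C(4,3) = 4 such orderings, each equally likely, so P = 4 × 22/399 = 88/399.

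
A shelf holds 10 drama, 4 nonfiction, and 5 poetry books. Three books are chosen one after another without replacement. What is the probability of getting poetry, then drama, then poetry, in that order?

100/2907

Chain rule:
P = 5/19 × 10/18 × 4/17 = 200/5814 = 100/2907.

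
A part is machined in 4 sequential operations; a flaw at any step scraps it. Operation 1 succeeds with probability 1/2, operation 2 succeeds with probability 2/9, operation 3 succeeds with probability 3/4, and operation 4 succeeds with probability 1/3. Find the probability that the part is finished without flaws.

The events are sequential, so multiply the conditional probabilities:
P = 1/2 × 2/9 × 3/4 × 1/3 = 6/216 = 1/36.

1/36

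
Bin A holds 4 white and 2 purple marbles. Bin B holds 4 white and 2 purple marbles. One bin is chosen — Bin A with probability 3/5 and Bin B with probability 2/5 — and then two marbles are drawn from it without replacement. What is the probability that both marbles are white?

From Bin A: P(both white) = (4/6)(3/5) = 2/5.
From Bin B: P(both white) = (4/6)(3/5) = 2/5.
Total probability = (3/5)(2/5) + (2/5)(2/5) = 2/5.

2/5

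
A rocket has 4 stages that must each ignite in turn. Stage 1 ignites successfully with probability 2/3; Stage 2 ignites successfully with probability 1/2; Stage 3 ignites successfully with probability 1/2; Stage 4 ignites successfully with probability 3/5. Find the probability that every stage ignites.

1/10

The events are sequential, so multiply the conditional probabilities:
P = 2/3 × 1/2 × 1/2 × 3/5 = 6/60 = 1/10.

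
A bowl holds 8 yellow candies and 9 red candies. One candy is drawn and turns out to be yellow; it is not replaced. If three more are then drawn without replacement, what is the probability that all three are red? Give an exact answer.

After the first draw, 9 of the remaining 16 candies are red.
P = 9/16 × 8/15 × 7/14 = 504/3360 = 3/20.

3/20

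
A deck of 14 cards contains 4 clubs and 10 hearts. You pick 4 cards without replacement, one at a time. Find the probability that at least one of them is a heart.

1000/1001

P(no hearts) = 4/14 × 3/13 × 2/12 × 1/11 = 24/24024 = 1/1001.
P(at least one) = 1 − 1/1001 = 1000/1001.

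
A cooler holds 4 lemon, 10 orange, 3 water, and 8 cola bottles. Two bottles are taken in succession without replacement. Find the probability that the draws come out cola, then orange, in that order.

2/15

Chain rule:
P = 8/25 × 10/24 = 80/600 = 2/15.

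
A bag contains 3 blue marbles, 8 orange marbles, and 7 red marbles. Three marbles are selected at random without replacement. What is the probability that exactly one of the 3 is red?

One ordering (red drawn first) has probability 7/18 × 11/17 × 10/16 = 770/4896 = 385/2448.
There are C(3,1) = 3 such orderings, each equally likely, so P = 3 × 385/2448 = 385/816.

385/816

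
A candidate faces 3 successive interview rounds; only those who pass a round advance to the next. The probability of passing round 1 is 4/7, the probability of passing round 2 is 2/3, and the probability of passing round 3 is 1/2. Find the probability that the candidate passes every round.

Each stage is reached only if all earlier stages succeed, so
P = 4/7 × 2/3 × 1/2 = 8/42 = 4/21.

4/21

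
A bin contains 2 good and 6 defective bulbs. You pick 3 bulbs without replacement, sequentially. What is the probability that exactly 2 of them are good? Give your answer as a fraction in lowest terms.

3/28

One ordering (good drawn first) has probability 2/8 × 1/7 × 6/6 = 12/336 = 1/28.
There are C(3,2) = 3 such orderings, each equally likely, so P = 3 × 1/28 = 3/28.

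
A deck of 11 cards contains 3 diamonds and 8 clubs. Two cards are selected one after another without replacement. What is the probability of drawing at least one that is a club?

P(no clubs) = 3/11 × 2/10 = 6/110 = 3/55.
P(at least one) = 1 − 3/55 = 52/55.

52/55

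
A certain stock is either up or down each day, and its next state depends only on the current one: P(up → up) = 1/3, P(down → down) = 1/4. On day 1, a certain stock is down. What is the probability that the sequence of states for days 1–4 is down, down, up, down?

1/8

Day 1 is given. For each transition, use the conditional probability from the current state:
P(down | down) = 1/4; P(up | down) = 3/4; P(down | up) = 2/3.
P = 1/4 × 3/4 × 2/3 = 6/48 = 1/8.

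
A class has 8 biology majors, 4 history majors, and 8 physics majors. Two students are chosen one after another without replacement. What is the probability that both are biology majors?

P(every draw is a biology major) = 8/20 × 7/19 = 56/380 = 14/95.

14/95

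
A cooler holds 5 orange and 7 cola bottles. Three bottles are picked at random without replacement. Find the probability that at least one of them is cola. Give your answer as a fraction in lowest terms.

P(no cola) = 5/12 × 4/11 × 3/10 = 60/1320 = 1/22.
P(at least one) = 1 − 1/22 = 21/22.

21/22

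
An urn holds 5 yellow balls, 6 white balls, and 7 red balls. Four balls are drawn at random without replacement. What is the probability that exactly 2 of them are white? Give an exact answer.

11/34

One ordering (white drawn first) has probability 6/18 × 5/17 × 12/16 × 11/15 = 3960/73440 = 11/204.
There are C(4,2) = 6 such orderings, each equally likely, so P = 6 × 11/204 = 11/34.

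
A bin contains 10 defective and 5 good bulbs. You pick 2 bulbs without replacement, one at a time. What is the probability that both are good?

2/21

P(all good) = 5/15 × 4/14 = 20/210 = 2/21.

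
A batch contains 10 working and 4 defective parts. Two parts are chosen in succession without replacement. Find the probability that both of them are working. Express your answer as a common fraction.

P = 10/14 × 9/13 = 90/182 = 45/91.

45/91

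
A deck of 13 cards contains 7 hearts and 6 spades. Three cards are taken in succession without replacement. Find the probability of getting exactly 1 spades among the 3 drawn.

63/143

One ordering (a spade drawn first) has probability 6/13 × 7/12 × 6/11 = 252/1716 = 21/143.
There are C(3,1) = 3 such orderings, each equally likely, so P = 3 × 21/143 = 63/143.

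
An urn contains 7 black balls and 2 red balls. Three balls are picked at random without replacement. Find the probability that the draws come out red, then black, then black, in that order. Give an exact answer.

Chain rule:
P = 2/9 × 7/8 × 6/7 = 84/504 = 1/6.

1/6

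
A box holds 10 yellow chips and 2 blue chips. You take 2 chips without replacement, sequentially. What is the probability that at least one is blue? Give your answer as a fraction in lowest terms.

7/22

P(no blue) = 10/12 × 9/11 = 90/132 = 15/22.
P(at least one) = 1 − 15/22 = 7/22.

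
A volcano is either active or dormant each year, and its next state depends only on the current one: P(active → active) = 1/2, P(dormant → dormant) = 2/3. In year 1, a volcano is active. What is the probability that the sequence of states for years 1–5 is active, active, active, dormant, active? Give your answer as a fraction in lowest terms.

Year 1 is given. For each transition, use the conditional probability from the current state:
P(active | active) = 1/2; P(active | active) = 1/2; P(dormant | active) = 1/2; P(active | dormant) = 1/3.
P = 1/2 × 1/2 × 1/2 × 1/3 = 1/24.

1/24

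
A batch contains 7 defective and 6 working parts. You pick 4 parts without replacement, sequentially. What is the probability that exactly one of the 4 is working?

42/143

One ordering (working drawn first) has probability 6/13 × 7/12 × 6/11 × 5/10 = 1260/17160 = 21/286.
There are C(4,1) = 4 such orderings, each equally likely, so P = 4 × 21/286 = 42/143.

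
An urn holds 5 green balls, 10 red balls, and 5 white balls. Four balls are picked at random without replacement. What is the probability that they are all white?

P(every draw is white) = 5/20 × 4/19 × 3/18 × 2/17 = 120/116280 = 1/969.

1/969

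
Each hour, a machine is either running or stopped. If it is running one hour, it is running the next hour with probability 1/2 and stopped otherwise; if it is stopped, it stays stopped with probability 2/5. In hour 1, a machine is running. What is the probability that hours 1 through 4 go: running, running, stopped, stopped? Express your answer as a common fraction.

1/10

Hour 1 is given. For each transition, use the conditional probability from the current state:
P(running | running) = 1/2; P(stopped | running) = 1/2; P(stopped | stopped) = 2/5.
P = 1/2 × 1/2 × 2/5 = 2/20 = 1/10.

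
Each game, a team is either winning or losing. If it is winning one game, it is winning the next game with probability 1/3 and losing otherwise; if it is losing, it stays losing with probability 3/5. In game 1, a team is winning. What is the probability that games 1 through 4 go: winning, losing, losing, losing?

Game 1 is given. For each transition, use the conditional probability from the current state:
P(losing | winning) = 2/3; P(losing | losing) = 3/5; P(losing | losing) = 3/5.
P = 2/3 × 3/5 × 3/5 = 18/75 = 6/25.

6/25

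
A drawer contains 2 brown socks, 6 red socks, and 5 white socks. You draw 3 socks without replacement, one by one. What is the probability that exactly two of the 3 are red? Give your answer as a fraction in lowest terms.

One ordering (red drawn first) has probability 6/13 × 5/12 × 7/11 = 210/1716 = 35/286.
There are C(3,2) = 3 such orderings, each equally likely, so P = 3 × 35/286 = 105/286.

105/286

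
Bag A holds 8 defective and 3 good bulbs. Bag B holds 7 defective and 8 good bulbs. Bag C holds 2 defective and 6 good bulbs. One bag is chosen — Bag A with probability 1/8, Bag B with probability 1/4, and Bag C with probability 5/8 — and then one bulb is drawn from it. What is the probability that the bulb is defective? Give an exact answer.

From Bag A: P(defective) = 8/11.
From Bag B: P(defective) = 7/15.
From Bag C: P(defective) = 2/8.
Total probability = (1/8)(8/11) + (1/4)(7/15) + (5/8)(2/8) = 1921/5280.

1921/5280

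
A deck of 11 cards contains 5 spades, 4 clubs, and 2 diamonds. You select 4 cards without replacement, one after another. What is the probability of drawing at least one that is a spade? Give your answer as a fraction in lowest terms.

21/22

P(no spades) = 6/11 × 5/10 × 4/9 × 3/8 = 360/7920 = 1/22.
P(at least one) = 1 − 1/22 = 21/22.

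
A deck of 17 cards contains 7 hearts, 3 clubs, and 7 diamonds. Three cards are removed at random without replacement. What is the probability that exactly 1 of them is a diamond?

One ordering (a diamond drawn first) has probability 7/17 × 10/16 × 9/15 = 630/4080 = 21/136.
There are C(3,1) = 3 such orderings, each equally likely, so P = 3 × 21/136 = 63/136.

63/136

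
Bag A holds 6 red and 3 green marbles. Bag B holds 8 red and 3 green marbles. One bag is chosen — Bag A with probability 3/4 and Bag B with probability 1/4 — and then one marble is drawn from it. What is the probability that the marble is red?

From Bag A: P(red) = 6/9.
From Bag B: P(red) = 8/11.
Total probability = (3/4)(6/9) + (1/4)(8/11) = 15/22.

15/22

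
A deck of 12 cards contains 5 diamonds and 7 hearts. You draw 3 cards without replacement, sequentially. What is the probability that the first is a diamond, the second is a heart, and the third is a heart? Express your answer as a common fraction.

Each draw changes the counts, so multiply the conditional probabilities along the sequence:
P = 5/12 × 7/11 × 6/10 = 210/1320 = 7/44.

7/44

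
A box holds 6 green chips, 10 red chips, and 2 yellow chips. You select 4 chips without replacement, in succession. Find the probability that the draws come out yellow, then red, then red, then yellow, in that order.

Each draw changes the counts, so multiply the conditional probabilities along the sequence:
P = 2/18 × 10/17 × 9/16 × 1/15 = 180/73440 = 1/408.

1/408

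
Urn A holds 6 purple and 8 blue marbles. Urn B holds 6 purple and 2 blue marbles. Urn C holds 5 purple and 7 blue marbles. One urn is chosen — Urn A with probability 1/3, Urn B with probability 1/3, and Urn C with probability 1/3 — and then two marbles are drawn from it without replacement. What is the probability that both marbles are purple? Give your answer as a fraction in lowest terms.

From Urn A: P(both purple) = (6/14)(5/13) = 15/91.
From Urn B: P(both purple) = (6/8)(5/7) = 15/28.
From Urn C: P(both purple) = (5/12)(4/11) = 5/33.
Total probability = (1/3)(15/91) + (1/3)(15/28) + (1/3)(5/33) = 10235/36036.

10235/36036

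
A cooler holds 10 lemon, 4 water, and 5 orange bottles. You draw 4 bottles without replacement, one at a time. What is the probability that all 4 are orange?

5/3876

P = 5/19 × 4/18 × 3/17 × 2/16 = 120/93024 = 5/3876.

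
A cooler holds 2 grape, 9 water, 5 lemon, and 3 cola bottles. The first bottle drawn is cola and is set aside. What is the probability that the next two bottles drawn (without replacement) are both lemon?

10/153

With the first bottle removed, 5 lemon remain out of 18.
P = 5/18 × 4/17 = 20/306 = 10/153.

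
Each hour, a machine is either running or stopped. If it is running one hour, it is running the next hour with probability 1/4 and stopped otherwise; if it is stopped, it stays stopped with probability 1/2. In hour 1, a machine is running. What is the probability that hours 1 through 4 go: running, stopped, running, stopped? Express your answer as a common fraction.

9/32

Hour 1 is given. For each transition, use the conditional probability from the current state:
P(stopped | running) = 3/4; P(running | stopped) = 1/2; P(stopped | running) = 3/4.
P = 3/4 × 1/2 × 3/4 = 9/32.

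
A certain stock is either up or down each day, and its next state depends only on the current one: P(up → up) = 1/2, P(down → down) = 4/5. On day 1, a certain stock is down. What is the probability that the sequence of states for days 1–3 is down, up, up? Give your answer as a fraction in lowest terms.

Day 1 is given. For each transition, use the conditional probability from the current state:
P(up | down) = 1/5; P(up | up) = 1/2.
P = 1/5 × 1/2 = 1/10.

1/10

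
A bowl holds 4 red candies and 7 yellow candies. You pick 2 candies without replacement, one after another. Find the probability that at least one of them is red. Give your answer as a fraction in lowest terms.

34/55

P(no red) = 7/11 × 6/10 = 42/110 = 21/55.
P(at least one) = 1 − 21/55 = 34/55.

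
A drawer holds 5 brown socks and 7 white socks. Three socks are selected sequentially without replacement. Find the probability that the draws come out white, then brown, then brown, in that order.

Each draw changes the counts, so multiply the conditional probabilities along the sequence:
P = 7/12 × 5/11 × 4/10 = 140/1320 = 7/66.

7/66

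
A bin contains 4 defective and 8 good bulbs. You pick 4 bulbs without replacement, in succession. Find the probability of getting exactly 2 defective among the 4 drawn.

56/165

One ordering (defective drawn first) has probability 4/12 × 3/11 × 8/10 × 7/9 = 672/11880 = 28/495.
There are C(4,2) = 6 such orderings, each equally likely, so P = 6 × 28/495 = 56/165.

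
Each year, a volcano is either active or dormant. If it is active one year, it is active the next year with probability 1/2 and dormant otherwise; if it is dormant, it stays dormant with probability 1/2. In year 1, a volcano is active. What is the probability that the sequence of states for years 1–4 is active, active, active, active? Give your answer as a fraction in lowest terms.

Year 1 is given. For each transition, use the conditional probability from the current state:
P(active | active) = 1/2; P(active | active) = 1/2; P(active | active) = 1/2.
P = 1/2 × 1/2 × 1/2 = 1/8.

1/8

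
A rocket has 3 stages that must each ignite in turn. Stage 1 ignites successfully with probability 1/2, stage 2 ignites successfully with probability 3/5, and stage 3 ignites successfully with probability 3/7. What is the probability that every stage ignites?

Multiplying along the chain,
P = 1/2 × 3/5 × 3/7 = 9/70.

9/70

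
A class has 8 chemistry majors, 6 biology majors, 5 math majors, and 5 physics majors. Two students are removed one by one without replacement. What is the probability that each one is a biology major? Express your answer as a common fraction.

5/92

P = 6/24 × 5/23 = 30/552 = 5/92.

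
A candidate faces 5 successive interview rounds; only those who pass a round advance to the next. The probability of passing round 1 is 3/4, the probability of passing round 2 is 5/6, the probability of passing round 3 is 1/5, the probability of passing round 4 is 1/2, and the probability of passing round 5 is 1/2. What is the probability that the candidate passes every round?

1/32

Each stage is reached only if all earlier stages succeed, so
P = 3/4 × 5/6 × 1/5 × 1/2 × 1/2 = 15/480 = 1/32.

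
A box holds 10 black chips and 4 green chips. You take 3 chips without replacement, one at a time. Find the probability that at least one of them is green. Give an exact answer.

P(no green) = 10/14 × 9/13 × 8/12 = 720/2184 = 30/91.
P(at least one) = 1 − 30/91 = 61/91.

61/91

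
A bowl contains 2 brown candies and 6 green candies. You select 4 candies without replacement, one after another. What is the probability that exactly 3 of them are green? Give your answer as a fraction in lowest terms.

4/7

One ordering (green drawn first) has probability 6/8 × 5/7 × 4/6 × 2/5 = 240/1680 = 1/7.
There are C(4,3) = 4 such orderings, each equally likely, so P = 4 × 1/7 = 4/7.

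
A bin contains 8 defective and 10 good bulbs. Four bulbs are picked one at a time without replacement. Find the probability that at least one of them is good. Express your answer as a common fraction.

299/306

P(no good) = 8/18 × 7/17 × 6/16 × 5/15 = 1680/73440 = 7/306.
P(at least one) = 1 − 7/306 = 299/306.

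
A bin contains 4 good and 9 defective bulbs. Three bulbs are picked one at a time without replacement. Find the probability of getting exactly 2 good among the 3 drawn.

27/143

One ordering (good drawn first) has probability 4/13 × 3/12 × 9/11 = 108/1716 = 9/143.
There are C(3,2) = 3 such orderings, each equally likely, so P = 3 × 9/143 = 27/143.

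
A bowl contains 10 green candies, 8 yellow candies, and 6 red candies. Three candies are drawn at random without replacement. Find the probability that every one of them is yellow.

7/253

P(all yellow) = 8/24 × 7/23 × 6/22 = 336/12144 = 7/253.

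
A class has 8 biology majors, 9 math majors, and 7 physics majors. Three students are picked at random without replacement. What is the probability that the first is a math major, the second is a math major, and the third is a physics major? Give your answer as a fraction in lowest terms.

Chain rule:
P = 9/24 × 8/23 × 7/22 = 504/12144 = 21/506.

21/506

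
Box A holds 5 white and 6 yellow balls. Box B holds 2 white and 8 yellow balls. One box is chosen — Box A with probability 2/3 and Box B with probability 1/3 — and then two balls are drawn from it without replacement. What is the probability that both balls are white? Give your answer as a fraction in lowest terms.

From Box A: P(both white) = (5/11)(4/10) = 2/11.
From Box B: P(both white) = (2/10)(1/9) = 1/45.
Total probability = (2/3)(2/11) + (1/3)(1/45) = 191/1485.

191/1485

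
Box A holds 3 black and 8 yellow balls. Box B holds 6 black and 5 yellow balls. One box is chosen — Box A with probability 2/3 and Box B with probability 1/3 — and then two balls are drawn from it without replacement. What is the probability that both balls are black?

7/55

From Box A: P(both black) = (3/11)(2/10) = 3/55.
From Box B: P(both black) = (6/11)(5/10) = 3/11.
Total probability = (2/3)(3/55) + (1/3)(3/11) = 7/55.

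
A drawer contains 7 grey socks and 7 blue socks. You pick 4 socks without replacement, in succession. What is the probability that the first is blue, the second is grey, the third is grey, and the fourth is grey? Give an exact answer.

35/572

Each draw changes the counts, so multiply the conditional probabilities along the sequence:
P = 7/14 × 7/13 × 6/12 × 5/11 = 1470/24024 = 35/572.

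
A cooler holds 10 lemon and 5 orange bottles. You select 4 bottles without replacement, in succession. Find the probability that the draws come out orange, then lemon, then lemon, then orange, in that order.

5/91

Each draw changes the counts, so multiply the conditional probabilities along the sequence:
P = 5/15 × 10/14 × 9/13 × 4/12 = 1800/32760 = 5/91.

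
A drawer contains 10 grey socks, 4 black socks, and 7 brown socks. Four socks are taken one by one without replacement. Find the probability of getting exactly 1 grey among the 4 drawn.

110/399

One ordering (grey drawn first) has probability 10/21 × 11/20 × 10/19 × 9/18 = 9900/143640 = 55/798.
There are C(4,1) = 4 such orderings, each equally likely, so P = 4 × 55/798 = 110/399.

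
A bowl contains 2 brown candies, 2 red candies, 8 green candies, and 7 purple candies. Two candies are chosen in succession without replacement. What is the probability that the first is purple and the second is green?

Multiply the probability of each draw given the previous ones:
P = 7/19 × 8/18 = 56/342 = 28/171.

28/171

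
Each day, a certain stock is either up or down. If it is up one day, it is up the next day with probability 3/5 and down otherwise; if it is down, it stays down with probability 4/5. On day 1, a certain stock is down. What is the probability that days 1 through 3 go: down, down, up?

Day 1 is given. For each transition, use the conditional probability from the current state:
P(down | down) = 4/5; P(up | down) = 1/5.
P = 4/5 × 1/5 = 4/25.

4/25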